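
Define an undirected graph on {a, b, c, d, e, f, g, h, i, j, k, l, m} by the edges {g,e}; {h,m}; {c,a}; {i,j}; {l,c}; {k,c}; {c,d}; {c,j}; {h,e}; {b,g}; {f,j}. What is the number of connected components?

Component: {b, e, g, h, m}
Component: {a, c, d, f, i, j, k, l}

2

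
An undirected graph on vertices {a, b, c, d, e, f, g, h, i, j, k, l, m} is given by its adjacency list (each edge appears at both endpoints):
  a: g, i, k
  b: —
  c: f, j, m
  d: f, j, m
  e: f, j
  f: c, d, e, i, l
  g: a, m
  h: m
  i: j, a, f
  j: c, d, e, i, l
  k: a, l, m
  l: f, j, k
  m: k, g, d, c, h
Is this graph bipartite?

The cycle d-j-l-k-m-d has length 5, which is odd, so the graph is not bipartite.

No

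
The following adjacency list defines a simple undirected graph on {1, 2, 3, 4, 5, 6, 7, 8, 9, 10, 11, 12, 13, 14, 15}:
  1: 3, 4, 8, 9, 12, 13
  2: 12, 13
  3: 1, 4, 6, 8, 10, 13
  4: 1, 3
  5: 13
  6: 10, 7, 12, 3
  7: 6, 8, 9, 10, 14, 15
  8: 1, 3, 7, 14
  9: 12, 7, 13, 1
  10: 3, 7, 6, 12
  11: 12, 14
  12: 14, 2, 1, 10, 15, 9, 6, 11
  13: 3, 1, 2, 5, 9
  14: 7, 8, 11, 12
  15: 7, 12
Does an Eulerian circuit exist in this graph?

No

Degrees: 1:6, 2:2, 3:6, 4:2, 5:1, 6:4, 7:6, 8:4, 9:4, 10:4, 11:2, 12:8, 13:5, 14:4, 15:2
Vertices with odd degree: 5, 13. An Eulerian circuit requires all degrees even.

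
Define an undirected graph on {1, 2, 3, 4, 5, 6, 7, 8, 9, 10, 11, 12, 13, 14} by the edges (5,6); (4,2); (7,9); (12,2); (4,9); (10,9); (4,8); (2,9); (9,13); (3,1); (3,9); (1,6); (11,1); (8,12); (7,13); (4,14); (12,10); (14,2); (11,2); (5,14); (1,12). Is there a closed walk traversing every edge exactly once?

Degrees: 1:4, 2:5, 3:2, 4:4, 5:2, 6:2, 7:2, 8:2, 9:6, 10:2, 11:2, 12:4, 13:2, 14:3
Vertices with odd degree: 2, 14. An Eulerian circuit requires all degrees even.

No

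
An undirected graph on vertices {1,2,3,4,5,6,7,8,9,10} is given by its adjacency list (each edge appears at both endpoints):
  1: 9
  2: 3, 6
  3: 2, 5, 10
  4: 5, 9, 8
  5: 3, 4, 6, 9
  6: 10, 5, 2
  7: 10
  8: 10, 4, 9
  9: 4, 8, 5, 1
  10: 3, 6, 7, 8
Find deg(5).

Neighbors of 5: 3, 4, 6, 9.

4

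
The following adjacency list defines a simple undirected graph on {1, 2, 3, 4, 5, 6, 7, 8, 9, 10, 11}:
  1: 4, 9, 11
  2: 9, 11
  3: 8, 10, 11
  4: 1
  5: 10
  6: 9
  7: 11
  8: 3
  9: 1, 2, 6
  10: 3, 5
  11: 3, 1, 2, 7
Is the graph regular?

Degrees: 1:3, 2:2, 3:3, 4:1, 5:1, 6:1, 7:1, 8:1, 9:3, 10:2, 11:4
Vertex 4 has degree 1 while 11 has degree 4, so the graph is not regular.

No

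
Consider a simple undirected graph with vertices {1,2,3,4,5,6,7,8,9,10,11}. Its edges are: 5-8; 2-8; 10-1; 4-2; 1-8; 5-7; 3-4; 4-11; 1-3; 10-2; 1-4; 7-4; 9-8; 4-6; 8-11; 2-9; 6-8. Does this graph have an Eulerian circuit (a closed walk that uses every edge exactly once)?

Yes

Degrees: 1:4, 2:4, 3:2, 4:6, 5:2, 6:2, 7:2, 8:6, 9:2, 10:2, 11:2
Every vertex has even degree and the edges form a single connected piece, so an Eulerian circuit exists.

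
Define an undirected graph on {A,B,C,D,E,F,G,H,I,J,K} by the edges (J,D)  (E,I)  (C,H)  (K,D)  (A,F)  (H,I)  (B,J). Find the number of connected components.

4

Component: {G}
Component: {A, F}
Component: {B, D, J, K}
Component: {C, E, H, I}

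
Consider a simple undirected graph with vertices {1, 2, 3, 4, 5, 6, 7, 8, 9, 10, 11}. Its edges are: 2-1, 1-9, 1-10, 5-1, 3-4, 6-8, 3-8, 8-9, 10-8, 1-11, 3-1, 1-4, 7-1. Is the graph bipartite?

The cycle 3-4-1-3 has length 3, which is odd, so the graph is not bipartite.

No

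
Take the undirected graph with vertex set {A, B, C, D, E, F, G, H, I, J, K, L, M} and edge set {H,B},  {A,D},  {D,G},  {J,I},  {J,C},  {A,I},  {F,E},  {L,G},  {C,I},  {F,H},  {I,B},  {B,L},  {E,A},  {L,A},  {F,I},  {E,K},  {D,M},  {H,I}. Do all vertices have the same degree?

Degrees: A:4, B:3, C:2, D:3, E:3, F:3, G:2, H:3, I:6, J:2, K:1, L:3, M:1
Vertex K has degree 1 while I has degree 6, so the graph is not regular.

No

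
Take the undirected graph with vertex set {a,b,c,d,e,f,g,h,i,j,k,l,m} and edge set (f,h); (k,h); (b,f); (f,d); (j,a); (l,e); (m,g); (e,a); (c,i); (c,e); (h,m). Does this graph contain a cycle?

|V| = 13, |E| = 11, number of components = 2.
A forest on 13 vertices with 2 components has exactly 11 edges, which matches — so no cycle.

No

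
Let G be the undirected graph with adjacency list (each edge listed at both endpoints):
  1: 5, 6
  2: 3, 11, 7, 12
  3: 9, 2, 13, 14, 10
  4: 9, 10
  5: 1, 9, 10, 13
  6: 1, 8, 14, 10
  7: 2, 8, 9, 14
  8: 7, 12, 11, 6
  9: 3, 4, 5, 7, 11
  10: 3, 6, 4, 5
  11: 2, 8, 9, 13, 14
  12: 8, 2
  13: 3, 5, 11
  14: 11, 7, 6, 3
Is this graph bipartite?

A valid 2-coloring puts {3, 4, 5, 6, 7, 11, 12} on one side and {1, 2, 8, 9, 10, 13, 14} on the other; every edge crosses between the two sides.

Yes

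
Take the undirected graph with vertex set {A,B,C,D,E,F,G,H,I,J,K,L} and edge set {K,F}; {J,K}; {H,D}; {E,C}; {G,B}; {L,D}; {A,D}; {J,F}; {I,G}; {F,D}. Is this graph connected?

No

Component: {C, E}
Component: {B, G, I}
Component: {A, D, F, H, J, K, L}
There are 3 separate components, so the graph is not connected.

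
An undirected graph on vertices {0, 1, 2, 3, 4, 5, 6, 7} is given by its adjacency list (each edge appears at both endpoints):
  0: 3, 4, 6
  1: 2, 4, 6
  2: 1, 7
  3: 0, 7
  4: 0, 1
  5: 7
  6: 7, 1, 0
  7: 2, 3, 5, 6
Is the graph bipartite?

Yes

Partition the vertices as {2, 3, 4, 5, 6} vs {0, 1, 7}. Each listed edge has one endpoint in each part, so the graph is bipartite.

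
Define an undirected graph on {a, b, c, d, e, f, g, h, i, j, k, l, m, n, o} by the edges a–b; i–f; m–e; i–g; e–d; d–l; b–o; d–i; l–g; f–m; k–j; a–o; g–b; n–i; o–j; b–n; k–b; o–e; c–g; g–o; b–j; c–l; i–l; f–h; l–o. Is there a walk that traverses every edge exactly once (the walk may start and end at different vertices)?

Degrees: a:2, b:6, c:2, d:3, e:3, f:3, g:5, h:1, i:5, j:3, k:2, l:5, m:2, n:2, o:6
Odd-degree vertices: d, e, f, g, h, i, j, l (8 total).
An Eulerian trail requires 0 or 2 odd-degree vertices; here there are 8.

No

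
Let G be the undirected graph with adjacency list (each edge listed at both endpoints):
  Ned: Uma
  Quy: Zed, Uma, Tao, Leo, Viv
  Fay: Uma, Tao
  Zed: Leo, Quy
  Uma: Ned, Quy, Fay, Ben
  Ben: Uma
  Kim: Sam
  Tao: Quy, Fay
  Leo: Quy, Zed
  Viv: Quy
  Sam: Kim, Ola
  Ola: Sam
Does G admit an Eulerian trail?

Degrees: Ned:1, Quy:5, Fay:2, Zed:2, Uma:4, Ben:1, Kim:1, Tao:2, Leo:2, Viv:1, Sam:2, Ola:1
Odd-degree vertices: Ned, Quy, Ben, Kim, Viv, Ola (6 total).
With 6 odd-degree vertices (more than two), no single trail can use every edge.

No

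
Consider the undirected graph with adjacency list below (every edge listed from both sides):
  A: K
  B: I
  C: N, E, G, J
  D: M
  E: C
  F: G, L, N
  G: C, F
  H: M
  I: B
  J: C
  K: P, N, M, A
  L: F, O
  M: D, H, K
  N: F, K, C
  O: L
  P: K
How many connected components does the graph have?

2

Component: {B, I}
Component: {A, C, D, E, F, G, H, J, K, L, M, N, O, P}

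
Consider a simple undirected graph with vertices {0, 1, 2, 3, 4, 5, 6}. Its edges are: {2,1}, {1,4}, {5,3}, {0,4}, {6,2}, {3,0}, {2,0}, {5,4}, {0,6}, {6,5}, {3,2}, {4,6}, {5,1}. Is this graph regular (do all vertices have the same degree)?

No

Degrees: 0:4, 1:3, 2:4, 3:3, 4:4, 5:4, 6:4
Degrees are not all equal (e.g. deg(1)=3 but deg(0)=4); not regular.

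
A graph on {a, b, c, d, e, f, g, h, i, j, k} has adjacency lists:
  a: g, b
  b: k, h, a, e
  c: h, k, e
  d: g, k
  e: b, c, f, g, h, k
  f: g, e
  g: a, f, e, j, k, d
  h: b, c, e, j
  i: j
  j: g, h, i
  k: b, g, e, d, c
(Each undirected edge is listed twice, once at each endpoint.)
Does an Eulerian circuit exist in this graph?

No

Degrees: a:2, b:4, c:3, d:2, e:6, f:2, g:6, h:4, i:1, j:3, k:5
Vertices with odd degree: c, i, j, k. An Eulerian circuit requires all degrees even.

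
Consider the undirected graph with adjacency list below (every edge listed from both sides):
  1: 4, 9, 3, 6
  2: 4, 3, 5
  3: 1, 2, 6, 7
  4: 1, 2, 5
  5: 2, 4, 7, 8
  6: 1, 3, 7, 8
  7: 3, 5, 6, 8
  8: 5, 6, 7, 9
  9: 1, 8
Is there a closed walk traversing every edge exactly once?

Degrees: 1:4, 2:3, 3:4, 4:3, 5:4, 6:4, 7:4, 8:4, 9:2
Vertices with odd degree: 2, 4. An Eulerian circuit requires all degrees even.

No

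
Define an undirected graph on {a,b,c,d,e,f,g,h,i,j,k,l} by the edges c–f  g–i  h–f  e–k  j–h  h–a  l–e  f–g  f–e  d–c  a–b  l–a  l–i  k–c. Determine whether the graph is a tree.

|V| = 12, |E| = 14.
A tree on 12 vertices has exactly 11 edges; this graph has 14, so it contains a cycle and is not a tree.

No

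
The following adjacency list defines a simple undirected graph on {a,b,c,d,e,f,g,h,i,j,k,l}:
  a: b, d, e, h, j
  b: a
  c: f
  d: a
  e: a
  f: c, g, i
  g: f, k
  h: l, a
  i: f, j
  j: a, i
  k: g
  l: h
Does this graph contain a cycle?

|V| = 12, |E| = 11, number of components = 1.
Since 11 = 12 - 1, the graph is a forest and contains no cycle.

No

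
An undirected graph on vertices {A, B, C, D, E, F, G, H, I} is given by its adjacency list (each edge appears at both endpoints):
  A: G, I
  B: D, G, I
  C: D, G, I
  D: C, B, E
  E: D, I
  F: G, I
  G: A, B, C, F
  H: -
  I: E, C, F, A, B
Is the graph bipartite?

Yes

A valid 2-coloring puts {D, G, H, I} on one side and {A, B, C, E, F} on the other; every edge crosses between the two sides.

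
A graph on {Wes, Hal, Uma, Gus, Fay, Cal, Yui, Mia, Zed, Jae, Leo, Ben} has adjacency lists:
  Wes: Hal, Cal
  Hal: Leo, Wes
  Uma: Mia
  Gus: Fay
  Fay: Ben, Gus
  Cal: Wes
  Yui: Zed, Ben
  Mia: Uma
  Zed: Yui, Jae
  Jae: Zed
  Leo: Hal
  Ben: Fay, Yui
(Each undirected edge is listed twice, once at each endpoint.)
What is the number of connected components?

3

Component: {Uma, Mia}
Component: {Wes, Hal, Cal, Leo}
Component: {Gus, Fay, Yui, Zed, Jae, Ben}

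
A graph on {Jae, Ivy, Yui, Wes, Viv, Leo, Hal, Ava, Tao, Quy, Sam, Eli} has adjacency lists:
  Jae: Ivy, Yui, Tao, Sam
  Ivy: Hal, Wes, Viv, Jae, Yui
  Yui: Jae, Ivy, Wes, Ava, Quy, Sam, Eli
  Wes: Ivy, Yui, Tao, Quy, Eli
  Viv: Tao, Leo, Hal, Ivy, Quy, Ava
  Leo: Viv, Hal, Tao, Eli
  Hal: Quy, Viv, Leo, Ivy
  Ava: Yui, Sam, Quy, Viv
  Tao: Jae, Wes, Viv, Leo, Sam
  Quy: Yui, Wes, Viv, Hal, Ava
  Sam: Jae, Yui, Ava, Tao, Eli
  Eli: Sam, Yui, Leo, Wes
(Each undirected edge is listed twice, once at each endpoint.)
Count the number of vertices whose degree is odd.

Degrees: Jae:4, Ivy:5, Yui:7, Wes:5, Viv:6, Leo:4, Hal:4, Ava:4, Tao:5, Quy:5, Sam:5, Eli:4
Odd-degree vertices: Ivy, Yui, Wes, Tao, Quy, Sam.

6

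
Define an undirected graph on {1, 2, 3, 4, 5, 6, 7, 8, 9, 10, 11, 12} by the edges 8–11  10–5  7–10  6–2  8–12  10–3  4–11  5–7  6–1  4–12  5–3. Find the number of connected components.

Component: {9}
Component: {1, 2, 6}
Component: {3, 5, 7, 10}
Component: {4, 8, 11, 12}

4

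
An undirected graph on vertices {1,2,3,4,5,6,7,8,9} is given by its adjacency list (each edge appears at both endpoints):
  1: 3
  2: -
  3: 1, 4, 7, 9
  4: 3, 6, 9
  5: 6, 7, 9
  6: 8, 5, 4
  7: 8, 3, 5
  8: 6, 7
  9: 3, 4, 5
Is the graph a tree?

The graph has 9 vertices and 11 edges.
It is not connected, so it is not a tree.

No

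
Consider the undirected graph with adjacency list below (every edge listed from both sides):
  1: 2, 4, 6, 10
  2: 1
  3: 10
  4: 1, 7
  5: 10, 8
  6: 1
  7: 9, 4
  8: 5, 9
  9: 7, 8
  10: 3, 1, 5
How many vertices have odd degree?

Degrees: 1:4, 2:1, 3:1, 4:2, 5:2, 6:1, 7:2, 8:2, 9:2, 10:3
Odd-degree vertices: 2, 3, 6, 10.

4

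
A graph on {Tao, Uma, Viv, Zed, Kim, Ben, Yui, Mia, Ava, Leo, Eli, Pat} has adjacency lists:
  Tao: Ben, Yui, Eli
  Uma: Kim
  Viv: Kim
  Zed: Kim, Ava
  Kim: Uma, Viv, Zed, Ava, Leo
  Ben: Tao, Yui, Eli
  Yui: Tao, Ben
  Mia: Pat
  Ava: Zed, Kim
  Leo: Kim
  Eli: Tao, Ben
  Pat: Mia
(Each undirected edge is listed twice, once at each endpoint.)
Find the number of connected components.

Component: {Mia, Pat}
Component: {Tao, Ben, Yui, Eli}
Component: {Uma, Viv, Zed, Kim, Ava, Leo}

3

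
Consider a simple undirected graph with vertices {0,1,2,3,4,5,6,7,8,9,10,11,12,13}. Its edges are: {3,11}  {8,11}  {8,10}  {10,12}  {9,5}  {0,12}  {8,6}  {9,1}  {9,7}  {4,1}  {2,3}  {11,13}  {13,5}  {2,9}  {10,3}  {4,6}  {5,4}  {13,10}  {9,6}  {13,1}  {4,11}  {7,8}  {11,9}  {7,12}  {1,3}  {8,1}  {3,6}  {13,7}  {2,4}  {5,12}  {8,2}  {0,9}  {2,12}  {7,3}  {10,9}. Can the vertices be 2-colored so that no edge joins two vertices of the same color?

Yes

Partition the vertices as {3, 4, 8, 9, 12, 13} vs {0, 1, 2, 5, 6, 7, 10, 11}. Each listed edge has one endpoint in each part, so the graph is bipartite.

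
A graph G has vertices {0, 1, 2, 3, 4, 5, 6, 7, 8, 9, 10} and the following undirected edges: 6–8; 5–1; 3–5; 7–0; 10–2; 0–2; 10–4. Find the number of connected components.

Component: {9}
Component: {6, 8}
Component: {1, 3, 5}
Component: {0, 2, 4, 7, 10}

4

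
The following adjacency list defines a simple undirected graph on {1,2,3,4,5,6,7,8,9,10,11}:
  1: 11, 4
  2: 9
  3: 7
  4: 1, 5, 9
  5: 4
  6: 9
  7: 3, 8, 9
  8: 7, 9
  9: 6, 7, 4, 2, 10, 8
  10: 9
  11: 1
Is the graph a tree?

No

The graph has 11 vertices and 11 edges.
Connected but with 11 > 10 edges, so it has a cycle and is not a tree.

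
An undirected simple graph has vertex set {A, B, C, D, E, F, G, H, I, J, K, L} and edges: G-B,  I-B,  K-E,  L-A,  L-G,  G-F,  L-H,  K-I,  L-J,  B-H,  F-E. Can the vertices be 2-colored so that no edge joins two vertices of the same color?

Partition the vertices as {B, C, D, F, K, L} vs {A, E, G, H, I, J}. Each listed edge has one endpoint in each part, so the graph is bipartite.

Yes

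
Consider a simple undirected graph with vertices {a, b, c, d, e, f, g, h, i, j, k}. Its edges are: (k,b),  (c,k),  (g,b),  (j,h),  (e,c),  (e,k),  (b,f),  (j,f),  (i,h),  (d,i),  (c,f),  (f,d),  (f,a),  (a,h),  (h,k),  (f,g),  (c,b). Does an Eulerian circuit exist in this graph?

Yes

Degrees: a:2, b:4, c:4, d:2, e:2, f:6, g:2, h:4, i:2, j:2, k:4
Every vertex has even degree and the edges form a single connected piece, so an Eulerian circuit exists.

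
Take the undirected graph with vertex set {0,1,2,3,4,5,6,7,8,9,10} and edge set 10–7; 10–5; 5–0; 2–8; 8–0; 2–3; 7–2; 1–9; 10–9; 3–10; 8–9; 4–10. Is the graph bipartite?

No

5-0-8-9-10-5 is an odd cycle (length 5), and a bipartite graph can contain only even cycles.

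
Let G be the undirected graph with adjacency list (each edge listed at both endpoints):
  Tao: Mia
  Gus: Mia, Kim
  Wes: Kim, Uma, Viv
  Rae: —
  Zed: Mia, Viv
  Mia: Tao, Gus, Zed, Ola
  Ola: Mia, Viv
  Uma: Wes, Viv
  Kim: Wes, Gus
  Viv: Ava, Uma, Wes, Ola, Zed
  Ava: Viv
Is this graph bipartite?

The cycle Uma-Wes-Viv-Uma has length 3, which is odd, so the graph is not bipartite.

No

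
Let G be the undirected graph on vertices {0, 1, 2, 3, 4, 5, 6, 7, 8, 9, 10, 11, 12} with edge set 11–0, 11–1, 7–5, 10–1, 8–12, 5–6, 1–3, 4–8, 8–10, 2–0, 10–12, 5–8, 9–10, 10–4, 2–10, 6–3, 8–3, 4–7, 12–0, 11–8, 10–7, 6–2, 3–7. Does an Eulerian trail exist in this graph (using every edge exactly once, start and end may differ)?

Degrees: 0:3, 1:3, 2:3, 3:4, 4:3, 5:3, 6:3, 7:4, 8:6, 9:1, 10:7, 11:3, 12:3
Odd-degree vertices: 0, 1, 2, 4, 5, 6, 9, 10, 11, 12 (10 total).
An Eulerian trail requires 0 or 2 odd-degree vertices; here there are 10.

No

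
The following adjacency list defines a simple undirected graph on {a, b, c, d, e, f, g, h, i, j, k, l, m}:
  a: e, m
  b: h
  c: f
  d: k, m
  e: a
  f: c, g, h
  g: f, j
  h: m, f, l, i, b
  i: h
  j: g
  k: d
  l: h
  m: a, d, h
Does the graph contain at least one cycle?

No

|V| = 13, |E| = 12, number of components = 1.
Since 12 = 13 - 1, the graph is a forest and contains no cycle.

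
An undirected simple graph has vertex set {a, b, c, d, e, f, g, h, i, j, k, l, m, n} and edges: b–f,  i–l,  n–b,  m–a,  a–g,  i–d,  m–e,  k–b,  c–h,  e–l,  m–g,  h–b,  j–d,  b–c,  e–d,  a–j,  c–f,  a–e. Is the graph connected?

Component: {b, c, f, h, k, n}
Component: {a, d, e, g, i, j, l, m}
No edge joins these 2 groups, so the graph is disconnected.

No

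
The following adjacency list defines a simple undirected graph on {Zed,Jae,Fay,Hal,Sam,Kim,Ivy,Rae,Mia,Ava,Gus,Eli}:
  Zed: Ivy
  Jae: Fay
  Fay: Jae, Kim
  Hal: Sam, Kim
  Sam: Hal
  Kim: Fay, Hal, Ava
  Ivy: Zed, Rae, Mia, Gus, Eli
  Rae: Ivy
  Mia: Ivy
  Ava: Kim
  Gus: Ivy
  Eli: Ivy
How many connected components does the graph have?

2

Component: {Zed, Ivy, Rae, Mia, Gus, Eli}
Component: {Jae, Fay, Hal, Sam, Kim, Ava}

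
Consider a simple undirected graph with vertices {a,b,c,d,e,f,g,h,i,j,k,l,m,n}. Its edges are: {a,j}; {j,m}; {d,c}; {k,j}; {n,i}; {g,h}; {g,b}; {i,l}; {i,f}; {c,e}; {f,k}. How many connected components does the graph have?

Component: {b, g, h}
Component: {c, d, e}
Component: {a, f, i, j, k, l, m, n}

3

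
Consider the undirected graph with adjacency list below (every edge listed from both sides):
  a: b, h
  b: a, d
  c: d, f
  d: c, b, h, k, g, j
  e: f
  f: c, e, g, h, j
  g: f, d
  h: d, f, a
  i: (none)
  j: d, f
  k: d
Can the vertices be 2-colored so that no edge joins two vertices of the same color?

Yes

Partition the vertices as {b, c, e, g, h, i, j, k} vs {a, d, f}. Each listed edge has one endpoint in each part, so the graph is bipartite.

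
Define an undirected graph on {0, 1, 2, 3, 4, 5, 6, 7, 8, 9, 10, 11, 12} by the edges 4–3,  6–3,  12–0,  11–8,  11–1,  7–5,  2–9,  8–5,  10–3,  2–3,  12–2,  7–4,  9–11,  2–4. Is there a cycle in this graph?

Yes

|V| = 13, |E| = 14, number of components = 1.
One cycle is 2-9-11-8-5-7-4-2.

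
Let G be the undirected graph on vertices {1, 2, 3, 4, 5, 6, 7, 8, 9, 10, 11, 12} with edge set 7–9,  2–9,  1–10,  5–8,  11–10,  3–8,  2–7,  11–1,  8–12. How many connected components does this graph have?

5

Component: {4}
Component: {6}
Component: {1, 10, 11}
Component: {2, 7, 9}
Component: {3, 5, 8, 12}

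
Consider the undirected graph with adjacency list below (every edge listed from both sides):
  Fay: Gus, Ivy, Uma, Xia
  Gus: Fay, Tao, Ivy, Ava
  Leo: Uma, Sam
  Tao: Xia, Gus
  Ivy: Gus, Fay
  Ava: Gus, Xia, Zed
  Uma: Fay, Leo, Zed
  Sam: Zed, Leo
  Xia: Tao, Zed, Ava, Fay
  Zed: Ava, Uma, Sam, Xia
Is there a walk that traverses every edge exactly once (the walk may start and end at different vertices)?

Degrees: Fay:4, Gus:4, Leo:2, Tao:2, Ivy:2, Ava:3, Uma:3, Sam:2, Xia:4, Zed:4
Odd-degree vertices: Ava, Uma (2 total).
The non-isolated vertices are connected and exactly 2 have odd degree, so an Eulerian trail exists (from Ava to Uma).

Yes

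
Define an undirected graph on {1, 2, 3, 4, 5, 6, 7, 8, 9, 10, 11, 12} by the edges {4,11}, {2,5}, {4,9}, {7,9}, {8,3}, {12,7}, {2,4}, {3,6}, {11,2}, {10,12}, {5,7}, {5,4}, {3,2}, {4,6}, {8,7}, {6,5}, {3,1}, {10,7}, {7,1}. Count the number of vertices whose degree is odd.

2

Degrees: 1:2, 2:4, 3:4, 4:5, 5:4, 6:3, 7:6, 8:2, 9:2, 10:2, 11:2, 12:2
Odd-degree vertices: 4, 6.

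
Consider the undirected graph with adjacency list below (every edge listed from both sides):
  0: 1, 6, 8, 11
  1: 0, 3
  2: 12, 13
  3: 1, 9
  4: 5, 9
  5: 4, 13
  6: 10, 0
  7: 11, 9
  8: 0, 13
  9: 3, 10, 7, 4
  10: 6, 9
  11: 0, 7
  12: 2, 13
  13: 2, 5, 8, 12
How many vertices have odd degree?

Degrees: 0:4, 1:2, 2:2, 3:2, 4:2, 5:2, 6:2, 7:2, 8:2, 9:4, 10:2, 11:2, 12:2, 13:4
Odd-degree vertices: none.

0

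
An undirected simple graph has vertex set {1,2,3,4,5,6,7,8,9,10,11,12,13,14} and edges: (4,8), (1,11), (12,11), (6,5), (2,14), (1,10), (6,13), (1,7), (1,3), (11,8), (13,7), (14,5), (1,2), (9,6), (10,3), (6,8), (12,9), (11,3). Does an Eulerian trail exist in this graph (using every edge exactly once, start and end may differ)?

Degrees: 1:5, 2:2, 3:3, 4:1, 5:2, 6:4, 7:2, 8:3, 9:2, 10:2, 11:4, 12:2, 13:2, 14:2
Odd-degree vertices: 1, 3, 4, 8 (4 total).
An Eulerian trail requires 0 or 2 odd-degree vertices; here there are 4.

No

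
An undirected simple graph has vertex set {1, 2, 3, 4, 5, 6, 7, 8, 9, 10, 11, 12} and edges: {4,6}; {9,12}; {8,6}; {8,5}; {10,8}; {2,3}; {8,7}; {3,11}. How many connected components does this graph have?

Component: {1}
Component: {9, 12}
Component: {2, 3, 11}
Component: {4, 5, 6, 7, 8, 10}

4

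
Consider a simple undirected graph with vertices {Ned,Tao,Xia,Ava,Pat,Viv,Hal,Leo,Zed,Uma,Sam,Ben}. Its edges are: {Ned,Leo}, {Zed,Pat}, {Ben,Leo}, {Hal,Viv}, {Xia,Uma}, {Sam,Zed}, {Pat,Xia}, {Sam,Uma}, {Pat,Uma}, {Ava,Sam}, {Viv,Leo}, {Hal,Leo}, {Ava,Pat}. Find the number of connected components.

3

Component: {Tao}
Component: {Ned, Viv, Hal, Leo, Ben}
Component: {Xia, Ava, Pat, Zed, Uma, Sam}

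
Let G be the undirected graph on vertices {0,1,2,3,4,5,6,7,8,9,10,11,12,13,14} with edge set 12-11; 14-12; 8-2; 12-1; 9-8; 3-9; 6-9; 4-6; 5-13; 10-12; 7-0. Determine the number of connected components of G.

Component: {0, 7}
Component: {5, 13}
Component: {1, 10, 11, 12, 14}
Component: {2, 3, 4, 6, 8, 9}

4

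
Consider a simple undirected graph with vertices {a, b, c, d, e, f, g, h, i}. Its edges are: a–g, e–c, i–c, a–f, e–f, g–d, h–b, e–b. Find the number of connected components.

1

Component: {a, b, c, d, e, f, g, h, i}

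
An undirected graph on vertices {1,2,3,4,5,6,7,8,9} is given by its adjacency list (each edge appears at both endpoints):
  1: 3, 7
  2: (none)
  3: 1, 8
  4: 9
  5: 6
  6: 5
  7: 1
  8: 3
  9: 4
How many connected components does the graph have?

4

Component: {2}
Component: {4, 9}
Component: {5, 6}
Component: {1, 3, 7, 8}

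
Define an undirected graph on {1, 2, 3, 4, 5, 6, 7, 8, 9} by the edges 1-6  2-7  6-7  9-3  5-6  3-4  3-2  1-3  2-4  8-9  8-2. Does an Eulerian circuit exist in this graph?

No

Degrees: 1:2, 2:4, 3:4, 4:2, 5:1, 6:3, 7:2, 8:2, 9:2
5, 6 have odd degree; an Eulerian circuit needs every degree to be even, so none exists.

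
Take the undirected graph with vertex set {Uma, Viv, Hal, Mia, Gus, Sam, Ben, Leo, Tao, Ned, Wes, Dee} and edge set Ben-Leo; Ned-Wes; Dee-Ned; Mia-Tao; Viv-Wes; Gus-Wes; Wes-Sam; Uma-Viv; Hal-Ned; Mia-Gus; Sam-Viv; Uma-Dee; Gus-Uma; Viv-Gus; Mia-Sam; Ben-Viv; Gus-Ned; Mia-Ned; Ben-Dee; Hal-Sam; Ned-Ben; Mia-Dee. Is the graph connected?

Yes

Starting from Uma and exploring outward reaches every vertex (Uma, Gus, Dee, Viv, Ned, Wes, Mia, Ben, Sam, Hal, Tao, Leo); the graph is connected.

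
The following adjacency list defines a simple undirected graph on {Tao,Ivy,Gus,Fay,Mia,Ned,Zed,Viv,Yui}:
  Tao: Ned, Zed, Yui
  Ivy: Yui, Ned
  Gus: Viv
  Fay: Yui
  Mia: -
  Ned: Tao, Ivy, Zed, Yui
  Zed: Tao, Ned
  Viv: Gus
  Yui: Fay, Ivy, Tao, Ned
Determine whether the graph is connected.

No

Component: {Mia}
Component: {Gus, Viv}
Component: {Tao, Ivy, Fay, Ned, Zed, Yui}
There are 3 separate components, so the graph is not connected.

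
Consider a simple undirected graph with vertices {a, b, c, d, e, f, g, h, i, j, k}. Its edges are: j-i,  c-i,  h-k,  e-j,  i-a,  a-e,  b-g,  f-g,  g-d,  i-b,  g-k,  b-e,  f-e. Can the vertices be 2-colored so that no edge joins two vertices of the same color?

Partition the vertices as {e, g, h, i} vs {a, b, c, d, f, j, k}. Each listed edge has one endpoint in each part, so the graph is bipartite.

Yes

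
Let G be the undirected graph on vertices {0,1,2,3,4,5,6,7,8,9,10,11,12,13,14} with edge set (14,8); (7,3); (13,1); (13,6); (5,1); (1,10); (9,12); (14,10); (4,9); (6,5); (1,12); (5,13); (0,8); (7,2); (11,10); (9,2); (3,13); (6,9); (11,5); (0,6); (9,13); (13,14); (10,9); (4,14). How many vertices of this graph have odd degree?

Degrees: 0:2, 1:4, 2:2, 3:2, 4:2, 5:4, 6:4, 7:2, 8:2, 9:6, 10:4, 11:2, 12:2, 13:6, 14:4
Odd-degree vertices: none.

0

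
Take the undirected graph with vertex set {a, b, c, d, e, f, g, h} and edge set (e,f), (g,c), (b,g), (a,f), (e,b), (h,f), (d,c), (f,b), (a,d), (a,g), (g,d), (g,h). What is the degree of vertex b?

3

Neighbors of b: e, f, g.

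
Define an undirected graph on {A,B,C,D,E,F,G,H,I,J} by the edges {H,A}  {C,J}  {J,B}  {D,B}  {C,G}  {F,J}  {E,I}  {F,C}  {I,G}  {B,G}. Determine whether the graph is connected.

No

Component: {A, H}
Component: {B, C, D, E, F, G, I, J}
There are 2 separate components, so the graph is not connected.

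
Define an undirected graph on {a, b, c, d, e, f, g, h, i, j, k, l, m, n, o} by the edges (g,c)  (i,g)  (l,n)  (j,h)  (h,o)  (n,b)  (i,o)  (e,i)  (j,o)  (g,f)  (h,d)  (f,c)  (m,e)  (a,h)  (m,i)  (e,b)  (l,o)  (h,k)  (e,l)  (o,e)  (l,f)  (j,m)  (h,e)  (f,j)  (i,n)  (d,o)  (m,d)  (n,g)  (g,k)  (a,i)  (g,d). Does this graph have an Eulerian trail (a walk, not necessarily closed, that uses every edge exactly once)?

Yes

Degrees: a:2, b:2, c:2, d:4, e:6, f:4, g:6, h:6, i:6, j:4, k:2, l:4, m:4, n:4, o:6
Odd-degree vertices: none (0 total).
The non-isolated vertices are connected and exactly 0 have odd degree, so an Eulerian trail exists.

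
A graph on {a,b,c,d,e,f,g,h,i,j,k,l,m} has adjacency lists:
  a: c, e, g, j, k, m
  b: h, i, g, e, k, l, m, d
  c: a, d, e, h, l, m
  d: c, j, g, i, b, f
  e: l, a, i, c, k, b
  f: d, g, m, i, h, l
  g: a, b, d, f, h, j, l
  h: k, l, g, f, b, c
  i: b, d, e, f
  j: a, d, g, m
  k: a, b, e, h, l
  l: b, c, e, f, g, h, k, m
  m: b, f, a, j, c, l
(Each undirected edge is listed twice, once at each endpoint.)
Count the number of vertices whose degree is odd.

Degrees: a:6, b:8, c:6, d:6, e:6, f:6, g:7, h:6, i:4, j:4, k:5, l:8, m:6
Odd-degree vertices: g, k.

2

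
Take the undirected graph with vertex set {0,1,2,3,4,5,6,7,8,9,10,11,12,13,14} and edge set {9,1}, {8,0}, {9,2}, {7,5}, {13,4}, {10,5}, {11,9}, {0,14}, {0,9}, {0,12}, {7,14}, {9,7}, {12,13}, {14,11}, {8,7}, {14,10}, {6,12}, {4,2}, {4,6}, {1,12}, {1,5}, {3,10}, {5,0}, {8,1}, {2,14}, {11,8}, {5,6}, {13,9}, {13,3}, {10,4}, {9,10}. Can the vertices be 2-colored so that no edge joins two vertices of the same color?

Partition the vertices as {3, 4, 5, 8, 9, 12, 14} vs {0, 1, 2, 6, 7, 10, 11, 13}. Each listed edge has one endpoint in each part, so the graph is bipartite.

Yes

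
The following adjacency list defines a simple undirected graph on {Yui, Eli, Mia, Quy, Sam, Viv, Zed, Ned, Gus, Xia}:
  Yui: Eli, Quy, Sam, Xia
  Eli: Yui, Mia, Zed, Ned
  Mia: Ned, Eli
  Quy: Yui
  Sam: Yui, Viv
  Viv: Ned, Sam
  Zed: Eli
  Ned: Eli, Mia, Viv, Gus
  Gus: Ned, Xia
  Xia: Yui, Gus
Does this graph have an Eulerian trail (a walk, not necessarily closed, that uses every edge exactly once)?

Degrees: Yui:4, Eli:4, Mia:2, Quy:1, Sam:2, Viv:2, Zed:1, Ned:4, Gus:2, Xia:2
Odd-degree vertices: Quy, Zed (2 total).
The non-isolated vertices are connected and exactly 2 have odd degree, so an Eulerian trail exists (from Quy to Zed).

Yes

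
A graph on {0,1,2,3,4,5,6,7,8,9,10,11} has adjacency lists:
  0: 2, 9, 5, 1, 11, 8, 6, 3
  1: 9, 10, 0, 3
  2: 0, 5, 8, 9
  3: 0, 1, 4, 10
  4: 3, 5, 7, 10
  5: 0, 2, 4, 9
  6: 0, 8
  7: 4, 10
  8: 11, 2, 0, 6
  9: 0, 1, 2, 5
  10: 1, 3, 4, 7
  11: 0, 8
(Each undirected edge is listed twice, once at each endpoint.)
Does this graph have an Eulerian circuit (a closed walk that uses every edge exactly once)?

Degrees: 0:8, 1:4, 2:4, 3:4, 4:4, 5:4, 6:2, 7:2, 8:4, 9:4, 10:4, 11:2
All degrees are even and the non-isolated vertices are connected — an Eulerian circuit exists.

Yes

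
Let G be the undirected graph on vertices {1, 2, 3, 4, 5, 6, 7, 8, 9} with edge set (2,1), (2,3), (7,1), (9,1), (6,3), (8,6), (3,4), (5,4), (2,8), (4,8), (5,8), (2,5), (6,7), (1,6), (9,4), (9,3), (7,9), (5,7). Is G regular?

Degrees: 1:4, 2:4, 3:4, 4:4, 5:4, 6:4, 7:4, 8:4, 9:4
All degrees equal 4; the graph is regular.

Yes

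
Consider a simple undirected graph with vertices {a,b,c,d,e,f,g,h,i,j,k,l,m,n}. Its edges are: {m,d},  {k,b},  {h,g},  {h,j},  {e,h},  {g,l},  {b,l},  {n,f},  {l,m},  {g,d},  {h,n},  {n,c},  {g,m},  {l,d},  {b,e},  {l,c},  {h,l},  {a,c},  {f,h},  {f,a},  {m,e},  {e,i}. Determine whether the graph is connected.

A breadth-first search from a visits a, c, f, l, n, h, m, b, g, d, e, j, k, i — all 14 vertices — so the graph is connected.

Yes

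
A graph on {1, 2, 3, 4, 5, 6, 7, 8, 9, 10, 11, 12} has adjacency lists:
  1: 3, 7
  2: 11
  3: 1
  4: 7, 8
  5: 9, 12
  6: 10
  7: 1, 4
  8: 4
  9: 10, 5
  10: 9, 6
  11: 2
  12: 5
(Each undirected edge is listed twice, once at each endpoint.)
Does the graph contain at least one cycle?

No

|V| = 12, |E| = 9, number of components = 3.
Since 9 = 12 - 3, the graph is a forest and contains no cycle.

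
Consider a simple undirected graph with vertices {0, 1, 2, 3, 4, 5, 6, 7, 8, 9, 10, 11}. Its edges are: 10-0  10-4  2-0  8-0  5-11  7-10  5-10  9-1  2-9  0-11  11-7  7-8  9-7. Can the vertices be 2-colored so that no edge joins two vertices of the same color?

No

The cycle 0-2-9-7-11-0 has length 5, which is odd, so the graph is not bipartite.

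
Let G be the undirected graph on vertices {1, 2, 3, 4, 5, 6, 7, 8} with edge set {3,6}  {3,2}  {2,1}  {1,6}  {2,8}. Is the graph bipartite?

Color {2, 4, 5, 6, 7} black and {1, 3, 8} white. No edge joins two same-colored vertices, so the graph is bipartite.

Yes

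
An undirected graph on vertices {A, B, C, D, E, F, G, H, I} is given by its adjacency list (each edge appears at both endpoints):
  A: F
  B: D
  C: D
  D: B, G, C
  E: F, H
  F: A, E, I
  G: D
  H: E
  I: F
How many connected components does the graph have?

Component: {B, C, D, G}
Component: {A, E, F, H, I}

2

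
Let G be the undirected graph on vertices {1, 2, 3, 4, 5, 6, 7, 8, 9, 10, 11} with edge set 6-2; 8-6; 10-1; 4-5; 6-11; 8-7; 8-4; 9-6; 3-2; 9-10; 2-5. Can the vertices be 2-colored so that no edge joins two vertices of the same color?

2-5-4-8-6-2 is an odd cycle (length 5), and a bipartite graph can contain only even cycles.

No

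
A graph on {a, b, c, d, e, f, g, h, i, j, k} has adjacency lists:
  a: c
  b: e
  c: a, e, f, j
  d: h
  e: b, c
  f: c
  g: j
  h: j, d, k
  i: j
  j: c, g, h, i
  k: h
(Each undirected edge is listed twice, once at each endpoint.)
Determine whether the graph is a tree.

The graph has 11 vertices and 10 edges.
Connected and |E| = |V| - 1, which characterizes a tree.

Yes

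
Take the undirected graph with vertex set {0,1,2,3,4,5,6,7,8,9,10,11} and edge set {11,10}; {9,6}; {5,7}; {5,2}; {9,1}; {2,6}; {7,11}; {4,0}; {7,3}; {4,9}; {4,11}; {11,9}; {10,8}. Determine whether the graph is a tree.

No

The graph has 12 vertices and 13 edges.
Connected but with 13 > 11 edges, so it has a cycle and is not a tree.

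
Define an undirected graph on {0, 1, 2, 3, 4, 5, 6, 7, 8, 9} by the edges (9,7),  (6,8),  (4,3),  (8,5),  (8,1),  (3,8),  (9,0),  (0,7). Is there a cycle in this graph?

Yes

The graph has 10 vertices, 8 edges, and 3 connected components.
Since 8 > 10 - 3, a cycle must exist; for instance 0-9-7-0.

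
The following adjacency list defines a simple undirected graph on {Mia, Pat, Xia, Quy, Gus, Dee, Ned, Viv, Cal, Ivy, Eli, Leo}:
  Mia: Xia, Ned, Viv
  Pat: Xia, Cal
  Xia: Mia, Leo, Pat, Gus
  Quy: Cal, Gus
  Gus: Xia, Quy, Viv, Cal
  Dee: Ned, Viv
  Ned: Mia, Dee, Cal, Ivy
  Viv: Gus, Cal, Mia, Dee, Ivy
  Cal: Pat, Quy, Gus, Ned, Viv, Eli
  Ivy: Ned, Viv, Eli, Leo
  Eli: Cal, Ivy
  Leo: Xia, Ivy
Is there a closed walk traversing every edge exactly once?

No

Degrees: Mia:3, Pat:2, Xia:4, Quy:2, Gus:4, Dee:2, Ned:4, Viv:5, Cal:6, Ivy:4, Eli:2, Leo:2
Vertices with odd degree: Mia, Viv. An Eulerian circuit requires all degrees even.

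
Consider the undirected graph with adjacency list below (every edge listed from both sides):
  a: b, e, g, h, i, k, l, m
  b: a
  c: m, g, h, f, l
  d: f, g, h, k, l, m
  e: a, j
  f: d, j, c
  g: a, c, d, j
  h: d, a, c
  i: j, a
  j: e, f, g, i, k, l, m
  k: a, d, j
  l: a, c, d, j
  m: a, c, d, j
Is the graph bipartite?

A valid 2-coloring puts {b, e, f, g, h, i, k, l, m} on one side and {a, c, d, j} on the other; every edge crosses between the two sides.

Yes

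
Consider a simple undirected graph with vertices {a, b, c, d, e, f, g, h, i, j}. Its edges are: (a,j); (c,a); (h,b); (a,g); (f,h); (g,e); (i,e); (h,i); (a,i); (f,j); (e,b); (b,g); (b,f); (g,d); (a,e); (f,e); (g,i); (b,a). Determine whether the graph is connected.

Starting from a and exploring outward reaches every vertex (a, e, c, j, g, b, i, f, d, h); the graph is connected.

Yes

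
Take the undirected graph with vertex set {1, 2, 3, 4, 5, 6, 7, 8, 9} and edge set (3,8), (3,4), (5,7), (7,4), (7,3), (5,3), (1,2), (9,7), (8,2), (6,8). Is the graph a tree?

The graph has 9 vertices and 10 edges.
Connected but with 10 > 8 edges, so it has a cycle and is not a tree.

No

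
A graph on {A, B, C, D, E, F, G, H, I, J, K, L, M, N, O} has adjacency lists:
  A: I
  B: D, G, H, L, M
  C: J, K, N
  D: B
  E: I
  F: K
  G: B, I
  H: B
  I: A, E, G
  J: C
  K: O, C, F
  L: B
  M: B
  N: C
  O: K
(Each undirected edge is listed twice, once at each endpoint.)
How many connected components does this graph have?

2

Component: {C, F, J, K, N, O}
Component: {A, B, D, E, G, H, I, L, M}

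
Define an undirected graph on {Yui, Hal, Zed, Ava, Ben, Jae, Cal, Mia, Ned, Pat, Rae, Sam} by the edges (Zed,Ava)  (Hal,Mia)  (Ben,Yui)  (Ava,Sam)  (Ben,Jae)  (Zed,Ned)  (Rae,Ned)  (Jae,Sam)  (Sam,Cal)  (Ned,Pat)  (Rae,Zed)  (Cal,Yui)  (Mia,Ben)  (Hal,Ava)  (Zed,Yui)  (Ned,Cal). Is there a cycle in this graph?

Yes

|V| = 12, |E| = 16, number of components = 1.
One cycle is Sam-Ava-Hal-Mia-Ben-Jae-Sam.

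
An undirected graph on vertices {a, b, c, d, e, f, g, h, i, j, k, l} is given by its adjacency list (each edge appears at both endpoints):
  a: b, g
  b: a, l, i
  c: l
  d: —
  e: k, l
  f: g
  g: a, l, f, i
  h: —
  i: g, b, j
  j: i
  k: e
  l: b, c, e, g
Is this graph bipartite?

A valid 2-coloring puts {b, c, d, e, g, h, j} on one side and {a, f, i, k, l} on the other; every edge crosses between the two sides.

Yes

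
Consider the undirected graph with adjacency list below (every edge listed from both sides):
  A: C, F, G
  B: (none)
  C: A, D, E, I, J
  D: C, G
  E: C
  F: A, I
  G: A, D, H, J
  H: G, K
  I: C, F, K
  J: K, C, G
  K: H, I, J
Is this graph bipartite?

Yes

Color {B, C, F, G, K} black and {A, D, E, H, I, J} white. No edge joins two same-colored vertices, so the graph is bipartite.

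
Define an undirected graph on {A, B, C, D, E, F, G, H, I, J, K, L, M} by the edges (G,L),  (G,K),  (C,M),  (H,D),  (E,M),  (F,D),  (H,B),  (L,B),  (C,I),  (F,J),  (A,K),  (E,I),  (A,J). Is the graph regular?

Yes

Degrees: A:2, B:2, C:2, D:2, E:2, F:2, G:2, H:2, I:2, J:2, K:2, L:2, M:2
Every vertex has degree 2, so the graph is 2-regular.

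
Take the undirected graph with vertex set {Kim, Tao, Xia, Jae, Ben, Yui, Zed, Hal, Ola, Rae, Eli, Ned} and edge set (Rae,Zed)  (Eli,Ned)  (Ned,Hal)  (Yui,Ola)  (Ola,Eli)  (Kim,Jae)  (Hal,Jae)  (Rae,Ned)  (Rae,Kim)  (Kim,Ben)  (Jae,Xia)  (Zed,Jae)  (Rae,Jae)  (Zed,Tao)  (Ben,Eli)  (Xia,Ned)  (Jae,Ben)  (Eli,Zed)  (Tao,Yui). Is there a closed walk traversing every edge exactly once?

No

Degrees: Kim:3, Tao:2, Xia:2, Jae:6, Ben:3, Yui:2, Zed:4, Hal:2, Ola:2, Rae:4, Eli:4, Ned:4
Kim, Ben have odd degree; an Eulerian circuit needs every degree to be even, so none exists.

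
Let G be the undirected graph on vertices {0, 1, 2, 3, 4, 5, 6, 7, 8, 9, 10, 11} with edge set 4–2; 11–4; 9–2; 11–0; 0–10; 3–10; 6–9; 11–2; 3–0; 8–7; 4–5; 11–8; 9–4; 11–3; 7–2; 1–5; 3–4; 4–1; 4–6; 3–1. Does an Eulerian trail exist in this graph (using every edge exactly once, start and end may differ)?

Degrees: 0:3, 1:3, 2:4, 3:5, 4:7, 5:2, 6:2, 7:2, 8:2, 9:3, 10:2, 11:5
Odd-degree vertices: 0, 1, 3, 4, 9, 11 (6 total).
With 6 odd-degree vertices (more than two), no single trail can use every edge.

No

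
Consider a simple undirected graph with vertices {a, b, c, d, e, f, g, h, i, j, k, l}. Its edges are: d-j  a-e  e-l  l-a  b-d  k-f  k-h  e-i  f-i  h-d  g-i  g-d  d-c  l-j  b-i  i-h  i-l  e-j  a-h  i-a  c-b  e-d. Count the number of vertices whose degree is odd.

Degrees: a:4, b:3, c:2, d:6, e:5, f:2, g:2, h:4, i:7, j:3, k:2, l:4
Odd-degree vertices: b, e, i, j.

4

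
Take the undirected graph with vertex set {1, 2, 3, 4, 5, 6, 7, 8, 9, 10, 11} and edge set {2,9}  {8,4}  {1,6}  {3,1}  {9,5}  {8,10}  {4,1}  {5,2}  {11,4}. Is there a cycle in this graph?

The graph has 11 vertices, 9 edges, and 3 connected components.
Since 9 > 11 - 3, a cycle must exist; for instance 2-5-9-2.

Yes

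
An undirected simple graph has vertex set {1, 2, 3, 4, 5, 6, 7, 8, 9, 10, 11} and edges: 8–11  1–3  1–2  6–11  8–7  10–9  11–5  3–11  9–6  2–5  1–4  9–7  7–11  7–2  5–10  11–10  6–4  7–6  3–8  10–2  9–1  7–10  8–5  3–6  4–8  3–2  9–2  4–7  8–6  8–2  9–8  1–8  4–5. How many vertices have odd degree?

8

Degrees: 1:5, 2:7, 3:5, 4:5, 5:5, 6:6, 7:7, 8:9, 9:6, 10:5, 11:6
Odd-degree vertices: 1, 2, 3, 4, 5, 7, 8, 10.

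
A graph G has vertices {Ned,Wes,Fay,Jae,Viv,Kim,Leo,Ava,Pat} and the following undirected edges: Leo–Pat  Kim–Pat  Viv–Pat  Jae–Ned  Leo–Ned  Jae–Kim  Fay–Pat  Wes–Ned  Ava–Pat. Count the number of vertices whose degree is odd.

6

Degrees: Ned:3, Wes:1, Fay:1, Jae:2, Viv:1, Kim:2, Leo:2, Ava:1, Pat:5
Odd-degree vertices: Ned, Wes, Fay, Viv, Ava, Pat.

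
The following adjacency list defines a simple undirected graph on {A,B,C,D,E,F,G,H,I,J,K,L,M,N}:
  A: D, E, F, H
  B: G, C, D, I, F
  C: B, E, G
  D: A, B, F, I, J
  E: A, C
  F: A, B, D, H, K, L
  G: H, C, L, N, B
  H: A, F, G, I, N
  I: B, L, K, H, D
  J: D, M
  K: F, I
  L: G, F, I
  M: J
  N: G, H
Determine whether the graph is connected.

Yes

Starting from A and exploring outward reaches every vertex (A, H, E, F, D, I, G, N, C, L, K, B, J, M); the graph is connected.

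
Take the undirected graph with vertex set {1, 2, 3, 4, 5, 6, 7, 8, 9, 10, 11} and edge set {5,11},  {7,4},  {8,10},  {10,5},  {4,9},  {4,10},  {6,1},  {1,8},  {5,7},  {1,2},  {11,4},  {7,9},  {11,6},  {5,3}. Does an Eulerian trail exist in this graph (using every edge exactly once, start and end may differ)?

No

Degrees: 1:3, 2:1, 3:1, 4:4, 5:4, 6:2, 7:3, 8:2, 9:2, 10:3, 11:3
Odd-degree vertices: 1, 2, 3, 7, 10, 11 (6 total).
An Eulerian trail requires 0 or 2 odd-degree vertices; here there are 6.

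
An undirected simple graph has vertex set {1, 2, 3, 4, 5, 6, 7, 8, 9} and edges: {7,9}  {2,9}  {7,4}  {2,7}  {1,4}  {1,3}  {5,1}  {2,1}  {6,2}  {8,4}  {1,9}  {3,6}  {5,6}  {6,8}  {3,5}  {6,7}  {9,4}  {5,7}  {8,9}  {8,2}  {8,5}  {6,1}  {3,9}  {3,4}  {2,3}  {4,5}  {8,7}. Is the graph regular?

Yes

Degrees: 1:6, 2:6, 3:6, 4:6, 5:6, 6:6, 7:6, 8:6, 9:6
All degrees equal 6; the graph is regular.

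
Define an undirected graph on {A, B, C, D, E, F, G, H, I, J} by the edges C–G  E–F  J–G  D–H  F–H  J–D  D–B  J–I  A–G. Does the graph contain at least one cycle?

No

|V| = 10, |E| = 9, number of components = 1.
Since 9 = 10 - 1, the graph is a forest and contains no cycle.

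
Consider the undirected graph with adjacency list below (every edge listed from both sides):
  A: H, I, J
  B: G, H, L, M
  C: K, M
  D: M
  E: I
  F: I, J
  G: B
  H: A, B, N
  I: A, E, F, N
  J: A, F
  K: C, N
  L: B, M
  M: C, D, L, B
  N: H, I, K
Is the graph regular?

No

Degrees: A:3, B:4, C:2, D:1, E:1, F:2, G:1, H:3, I:4, J:2, K:2, L:2, M:4, N:3
Vertex D has degree 1 while B has degree 4, so the graph is not regular.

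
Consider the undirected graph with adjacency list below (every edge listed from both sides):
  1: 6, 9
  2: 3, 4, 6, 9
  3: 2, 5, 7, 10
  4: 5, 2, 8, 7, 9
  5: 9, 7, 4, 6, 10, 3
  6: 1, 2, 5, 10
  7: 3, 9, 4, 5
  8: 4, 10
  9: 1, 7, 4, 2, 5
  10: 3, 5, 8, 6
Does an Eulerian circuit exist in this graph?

Degrees: 1:2, 2:4, 3:4, 4:5, 5:6, 6:4, 7:4, 8:2, 9:5, 10:4
Vertices with odd degree: 4, 9. An Eulerian circuit requires all degrees even.

No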